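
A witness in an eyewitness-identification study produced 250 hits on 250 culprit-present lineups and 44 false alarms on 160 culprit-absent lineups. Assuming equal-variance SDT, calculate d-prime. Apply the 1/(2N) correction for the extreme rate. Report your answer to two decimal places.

The hit rate is 250/250 = 1, so apply the 1/(2N) correction: H → 1 − 1/(2·250) = 0.99800.
z(H) = z(0.99800) = 2.878
z(FA) = z(0.27500) = -0.598
d' = 2.878 − (-0.598) = 3.476

d-prime = 3.48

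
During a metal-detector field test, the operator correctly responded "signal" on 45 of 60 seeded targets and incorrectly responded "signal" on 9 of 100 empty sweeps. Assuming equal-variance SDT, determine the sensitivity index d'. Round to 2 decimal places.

H = 45/60 = 0.7500
FA = 9/100 = 0.0900
Φ⁻¹(H) = Φ⁻¹(0.7500) = 0.674
Φ⁻¹(FA) = Φ⁻¹(0.0900) = -1.341
d' = z(H) − z(FA) = 0.674 − (-1.341) = 2.015

d' = 2.02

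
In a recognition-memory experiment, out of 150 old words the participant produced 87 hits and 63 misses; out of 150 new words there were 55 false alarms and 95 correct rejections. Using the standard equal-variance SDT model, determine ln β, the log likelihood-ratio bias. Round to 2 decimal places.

ln β = 0.04

H = 87/150 = 0.5800
FA = 55/150 = 0.3667
z(H) = z(0.5800) = 0.202
z(FA) = z(0.3667) = -0.341
ln β = −½·[z(H)² − z(FA)²] = −0.5 × (0.041 − 0.116) = 0.0375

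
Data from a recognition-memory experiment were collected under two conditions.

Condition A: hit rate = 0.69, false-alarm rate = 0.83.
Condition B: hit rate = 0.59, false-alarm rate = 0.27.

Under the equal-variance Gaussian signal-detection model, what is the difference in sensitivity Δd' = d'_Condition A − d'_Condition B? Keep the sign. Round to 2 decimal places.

Δd' = -1.30

Condition A: z(0.69) = 0.496, z(0.83) = 0.954, d' = -0.458
Condition B: z(0.59) = 0.228, z(0.27) = -0.613, d' = 0.841
Δd' = d'_Condition A − d'_Condition B = -0.458 − 0.841 = -1.299
Condition B has the higher sensitivity.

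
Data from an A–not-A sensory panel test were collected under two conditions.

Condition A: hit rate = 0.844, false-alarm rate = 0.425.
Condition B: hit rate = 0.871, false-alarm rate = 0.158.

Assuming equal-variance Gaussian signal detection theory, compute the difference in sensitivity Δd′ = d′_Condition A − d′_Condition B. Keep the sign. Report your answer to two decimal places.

Δd′ = -0.93

Condition A: z(0.844) = 1.011, z(0.425) = -0.189, d' = 1.200
Condition B: z(0.871) = 1.131, z(0.158) = -1.003, d' = 2.134
Δd' = d'_Condition A − d'_Condition B = 1.200 − 2.134 = -0.934
Condition B has the higher sensitivity.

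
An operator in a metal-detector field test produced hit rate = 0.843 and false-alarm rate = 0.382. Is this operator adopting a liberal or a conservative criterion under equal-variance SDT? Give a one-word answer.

z(H) = 1.007, z(FA) = -0.300
c = −½·(z(H) + z(FA)) = -0.3535
c < 0 → liberal criterion (biased toward responding “yes”).

liberal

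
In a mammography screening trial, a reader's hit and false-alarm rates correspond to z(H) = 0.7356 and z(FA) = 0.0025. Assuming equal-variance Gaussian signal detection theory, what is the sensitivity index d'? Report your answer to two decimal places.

d' = 0.73

d' = z(H) − z(FA) = 0.7356 − 0.0025 = 0.7331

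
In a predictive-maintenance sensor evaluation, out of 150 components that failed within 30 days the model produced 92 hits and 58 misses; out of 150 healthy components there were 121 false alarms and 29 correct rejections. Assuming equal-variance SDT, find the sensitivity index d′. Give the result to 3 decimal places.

H = 92/150 = 0.6133
FA = 121/150 = 0.8067
Φ⁻¹(H) = Φ⁻¹(0.6133) = 0.2879
Φ⁻¹(FA) = Φ⁻¹(0.8067) = 0.8658
d' = z(H) − z(FA) = 0.2879 − 0.8658 = -0.5779

d′ = -0.578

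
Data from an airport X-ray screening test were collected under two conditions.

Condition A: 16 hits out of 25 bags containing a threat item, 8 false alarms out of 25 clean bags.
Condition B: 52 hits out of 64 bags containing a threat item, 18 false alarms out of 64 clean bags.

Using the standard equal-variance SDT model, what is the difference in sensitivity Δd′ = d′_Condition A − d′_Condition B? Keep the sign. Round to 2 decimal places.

Δd′ = -0.64

Condition A: z(0.6400) = 0.358, z(0.3200) = -0.468, d' = 0.826
Condition B: z(0.8125) = 0.887, z(0.2812) = -0.579, d' = 1.466
Δd' = d'_Condition A − d'_Condition B = 0.826 − 1.466 = -0.640
Condition B has the higher sensitivity.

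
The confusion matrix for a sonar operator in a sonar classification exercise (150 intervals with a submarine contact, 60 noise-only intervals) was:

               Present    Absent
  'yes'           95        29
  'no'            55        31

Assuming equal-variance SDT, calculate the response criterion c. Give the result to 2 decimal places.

c = -0.15

H = 95/150 = 0.6333
FA = 29/60 = 0.4833
z(H) = 0.3406
z(FA) = -0.0419
c = −½·[z(H) + z(FA)] = −0.5 × (0.3406 + (-0.0419)) = -0.14935
c < 0: the sonar operator has a liberal response bias.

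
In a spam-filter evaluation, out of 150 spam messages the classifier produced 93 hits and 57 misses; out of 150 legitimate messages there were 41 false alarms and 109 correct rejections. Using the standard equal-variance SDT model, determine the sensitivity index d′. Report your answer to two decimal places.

d′ = 0.91

H = 93/150 = 0.6200
FA = 41/150 = 0.2733
z(H) = 0.305
z(FA) = -0.603
d' = z(H) − z(FA) = 0.305 − (-0.603) = 0.908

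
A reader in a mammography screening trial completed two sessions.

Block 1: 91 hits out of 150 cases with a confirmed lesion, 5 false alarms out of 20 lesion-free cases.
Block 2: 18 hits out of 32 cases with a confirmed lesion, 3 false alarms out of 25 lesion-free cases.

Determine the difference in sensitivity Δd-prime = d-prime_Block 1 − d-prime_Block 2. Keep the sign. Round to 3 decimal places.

Block 1: z(0.6067) = 0.2707, z(0.2500) = -0.6745, d' = 0.9452
Block 2: z(0.5625) = 0.1573, z(0.1200) = -1.1750, d' = 1.3323
Δd' = d'_Block 1 − d'_Block 2 = 0.9452 − 1.3323 = -0.3871
Block 2 has the higher sensitivity.

Δd-prime = -0.387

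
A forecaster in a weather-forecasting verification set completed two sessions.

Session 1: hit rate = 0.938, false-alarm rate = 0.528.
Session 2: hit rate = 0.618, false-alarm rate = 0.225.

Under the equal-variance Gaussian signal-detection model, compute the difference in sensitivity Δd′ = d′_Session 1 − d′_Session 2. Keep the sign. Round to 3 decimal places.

Session 1: z(0.938) = 1.5382, z(0.528) = 0.0702, d' = 1.4680
Session 2: z(0.618) = 0.3002, z(0.225) = -0.7554, d' = 1.0556
Δd' = d'_Session 1 − d'_Session 2 = 1.4680 − 1.0556 = 0.4124
Session 1 has the higher sensitivity.

Δd′ = 0.412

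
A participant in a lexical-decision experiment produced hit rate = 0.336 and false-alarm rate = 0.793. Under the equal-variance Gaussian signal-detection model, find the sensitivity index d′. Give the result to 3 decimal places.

d′ = -1.240

z(H) = z(0.336) = -0.4234
z(FA) = z(0.793) = 0.8169
d' = z(H) − z(FA) = -0.4234 − 0.8169 = -1.2403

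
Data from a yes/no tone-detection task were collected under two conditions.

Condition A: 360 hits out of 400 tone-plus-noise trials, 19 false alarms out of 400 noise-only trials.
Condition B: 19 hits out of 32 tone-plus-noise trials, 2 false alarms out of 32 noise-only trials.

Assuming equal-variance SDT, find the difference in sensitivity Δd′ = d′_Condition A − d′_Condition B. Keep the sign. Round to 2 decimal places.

Condition A: z(0.9000) = 1.282, z(0.0475) = -1.670, d' = 2.952
Condition B: z(0.5938) = 0.237, z(0.0625) = -1.534, d' = 1.771
Δd' = d'_Condition A − d'_Condition B = 2.952 − 1.771 = 1.181
Condition A has the higher sensitivity.

Δd′ = 1.18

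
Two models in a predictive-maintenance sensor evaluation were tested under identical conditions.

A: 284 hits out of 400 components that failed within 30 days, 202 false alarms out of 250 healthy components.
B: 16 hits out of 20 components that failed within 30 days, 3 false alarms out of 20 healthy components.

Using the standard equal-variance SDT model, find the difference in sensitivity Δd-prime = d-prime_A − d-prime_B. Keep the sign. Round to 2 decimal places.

Δd-prime = -2.20

A: z(0.7100) = 0.553, z(0.8080) = 0.871, d' = -0.318
B: z(0.8000) = 0.842, z(0.1500) = -1.036, d' = 1.878
Δd' = d'_A − d'_B = -0.318 − 1.878 = -2.196
B has the higher sensitivity.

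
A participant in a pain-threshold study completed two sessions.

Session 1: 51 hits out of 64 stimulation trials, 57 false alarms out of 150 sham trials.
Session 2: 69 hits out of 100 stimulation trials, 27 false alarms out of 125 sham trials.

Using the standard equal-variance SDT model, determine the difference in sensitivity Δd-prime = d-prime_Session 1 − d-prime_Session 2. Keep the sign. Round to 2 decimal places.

Session 1: z(0.7969) = 0.831, z(0.3800) = -0.305, d' = 1.136
Session 2: z(0.6900) = 0.496, z(0.2160) = -0.786, d' = 1.282
Δd' = d'_Session 1 − d'_Session 2 = 1.136 − 1.282 = -0.146
Session 2 has the higher sensitivity.

Δd-prime = -0.15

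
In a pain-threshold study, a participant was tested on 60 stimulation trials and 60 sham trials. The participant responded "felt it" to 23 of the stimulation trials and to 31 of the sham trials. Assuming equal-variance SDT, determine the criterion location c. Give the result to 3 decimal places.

c = 0.127

H = 23/60 = 0.3833
FA = 31/60 = 0.5167
z(H) = -0.2968
z(FA) = 0.0419
c = −½·[z(H) + z(FA)] = −0.5 × (-0.2968 + 0.0419) = 0.12745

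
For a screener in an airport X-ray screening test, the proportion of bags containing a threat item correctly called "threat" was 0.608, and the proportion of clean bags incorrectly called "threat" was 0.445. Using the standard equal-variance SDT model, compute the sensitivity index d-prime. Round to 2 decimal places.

z(H) = z(0.608) = 0.274
z(FA) = z(0.445) = -0.138
d' = z(H) − z(FA) = 0.274 − (-0.138) = 0.412

d-prime = 0.41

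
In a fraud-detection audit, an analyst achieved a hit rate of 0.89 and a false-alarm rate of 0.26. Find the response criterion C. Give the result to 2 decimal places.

Φ⁻¹(H) = Φ⁻¹(0.89) = 1.2265
Φ⁻¹(FA) = Φ⁻¹(0.26) = -0.6433
c = −½·[z(H) + z(FA)] = −0.5 × (1.2265 + (-0.6433)) = -0.2916

C = -0.29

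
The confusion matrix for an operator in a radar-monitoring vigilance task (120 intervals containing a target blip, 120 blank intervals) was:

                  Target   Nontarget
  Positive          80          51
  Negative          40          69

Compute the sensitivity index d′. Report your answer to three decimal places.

d′ = 0.620

H = 80/120 = 0.6667
FA = 51/120 = 0.4250
Φ⁻¹(H) = 0.4308
Φ⁻¹(FA) = -0.1891
d' = z(H) − z(FA) = 0.4308 − (-0.1891) = 0.6199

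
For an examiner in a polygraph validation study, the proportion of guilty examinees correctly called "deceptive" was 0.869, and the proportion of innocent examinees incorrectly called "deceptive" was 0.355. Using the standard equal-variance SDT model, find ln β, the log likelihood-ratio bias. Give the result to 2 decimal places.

z(0.869) = 1.122, z(0.355) = -0.372
ln β = −½·[z(H)² − z(FA)²] = −0.5 × (1.259 − 0.138) = -0.5605

ln β = -0.56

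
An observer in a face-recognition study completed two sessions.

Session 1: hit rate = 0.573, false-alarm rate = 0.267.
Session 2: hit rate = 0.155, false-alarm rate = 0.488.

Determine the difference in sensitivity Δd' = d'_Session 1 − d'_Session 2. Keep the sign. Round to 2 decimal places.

Session 1: z(0.573) = 0.184, z(0.267) = -0.622, d' = 0.806
Session 2: z(0.155) = -1.015, z(0.488) = -0.030, d' = -0.985
Δd' = d'_Session 1 − d'_Session 2 = 0.806 − (-0.985) = 1.791
Session 1 has the higher sensitivity.

Δd' = 1.79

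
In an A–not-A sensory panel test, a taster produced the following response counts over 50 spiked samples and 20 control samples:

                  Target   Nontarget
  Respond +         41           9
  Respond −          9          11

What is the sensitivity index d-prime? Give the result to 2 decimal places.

d-prime = 1.04

H = 41/50 = 0.8200
FA = 9/20 = 0.4500
z(0.8200) = 0.915, z(0.4500) = -0.126
d' = z(H) − z(FA) = 0.915 − (-0.126) = 1.041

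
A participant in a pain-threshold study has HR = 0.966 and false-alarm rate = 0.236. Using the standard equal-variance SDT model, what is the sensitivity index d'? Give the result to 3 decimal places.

Φ⁻¹(H) = Φ⁻¹(0.966) = 1.8250
Φ⁻¹(FA) = Φ⁻¹(0.236) = -0.7192
d' = z(H) − z(FA) = 1.8250 − (-0.7192) = 2.5442

d' = 2.544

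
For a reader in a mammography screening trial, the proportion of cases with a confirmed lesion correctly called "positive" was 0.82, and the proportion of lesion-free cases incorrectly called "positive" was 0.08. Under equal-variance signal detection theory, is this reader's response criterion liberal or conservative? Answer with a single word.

conservative

z(H) = 0.915, z(FA) = -1.405
c = −½·(z(H) + z(FA)) = 0.245
c > 0 → conservative criterion (biased toward responding “no”).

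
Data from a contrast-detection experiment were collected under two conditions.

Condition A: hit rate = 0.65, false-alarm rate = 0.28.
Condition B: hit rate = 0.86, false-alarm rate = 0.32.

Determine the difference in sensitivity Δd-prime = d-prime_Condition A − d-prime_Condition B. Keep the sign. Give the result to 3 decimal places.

Condition A: z(0.65) = 0.3853, z(0.28) = -0.5828, d' = 0.9681
Condition B: z(0.86) = 1.0803, z(0.32) = -0.4677, d' = 1.5480
Δd' = d'_Condition A − d'_Condition B = 0.9681 − 1.5480 = -0.5799
Condition B has the higher sensitivity.

Δd-prime = -0.580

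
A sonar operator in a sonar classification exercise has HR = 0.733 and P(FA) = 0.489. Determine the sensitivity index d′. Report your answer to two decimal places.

d′ = 0.65

Φ⁻¹(H) = Φ⁻¹(0.733) = 0.622
Φ⁻¹(FA) = Φ⁻¹(0.489) = -0.028
d' = z(H) − z(FA) = 0.622 − (-0.028) = 0.650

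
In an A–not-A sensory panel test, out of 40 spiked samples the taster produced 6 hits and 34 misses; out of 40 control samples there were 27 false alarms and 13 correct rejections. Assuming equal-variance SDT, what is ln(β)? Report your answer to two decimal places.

ln β = -0.43

H = 6/40 = 0.1500
FA = 27/40 = 0.6750
Φ⁻¹(H) = -1.036
Φ⁻¹(FA) = 0.454
ln β = −½·[z(H)² − z(FA)²] = −0.5 × (1.073 − 0.206) = -0.4335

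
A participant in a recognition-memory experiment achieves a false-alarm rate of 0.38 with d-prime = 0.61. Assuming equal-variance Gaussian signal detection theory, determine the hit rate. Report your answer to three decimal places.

z(false-alarm rate) = z(0.38) = -0.3055
z(H) = z(FA) + d' = -0.3055 + 0.61 = 0.3045
hit rate = Φ(0.3045) = 0.6196

hit rate = 0.620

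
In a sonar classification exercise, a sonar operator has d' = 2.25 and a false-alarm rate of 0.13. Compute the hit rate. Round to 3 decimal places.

hit rate = 0.869

z(false-alarm rate) = z(0.13) = -1.1264
z(H) = z(FA) + d' = -1.1264 + 2.25 = 1.1236
hit rate = Φ(1.1236) = 0.8694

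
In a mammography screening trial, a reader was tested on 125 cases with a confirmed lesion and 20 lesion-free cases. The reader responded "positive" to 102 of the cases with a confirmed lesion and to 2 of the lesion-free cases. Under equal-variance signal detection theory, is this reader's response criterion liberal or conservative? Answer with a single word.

z(H) = 0.900, z(FA) = -1.282
c = −½·(z(H) + z(FA)) = 0.191
c > 0 → conservative criterion (biased toward responding “no”).

conservative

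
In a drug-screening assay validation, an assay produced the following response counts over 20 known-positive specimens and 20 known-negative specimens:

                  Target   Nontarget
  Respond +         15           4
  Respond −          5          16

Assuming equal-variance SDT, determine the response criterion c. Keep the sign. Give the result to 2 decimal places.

c = 0.08

H = 15/20 = 0.7500
FA = 4/20 = 0.2000
z(0.7500) = 0.674, z(0.2000) = -0.842
c = −½·[z(H) + z(FA)] = −0.5 × (0.674 + (-0.842)) = 0.084
c > 0: the assay has a conservative response bias.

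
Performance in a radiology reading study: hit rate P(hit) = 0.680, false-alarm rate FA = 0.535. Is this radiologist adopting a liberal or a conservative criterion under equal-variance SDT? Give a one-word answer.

z(H) = 0.468, z(FA) = 0.088
c = −½·(z(H) + z(FA)) = -0.278
c < 0 → liberal criterion (biased toward responding “yes”).

liberal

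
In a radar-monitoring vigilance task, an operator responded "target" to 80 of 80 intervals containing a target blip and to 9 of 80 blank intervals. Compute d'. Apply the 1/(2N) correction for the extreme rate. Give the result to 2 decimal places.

The hit rate is 80/80 = 1, so apply the 1/(2N) correction: H → 1 − 1/(2·80) = 0.99375.
z(H) = z(0.99375) = 2.498
z(FA) = z(0.11250) = -1.213
d' = 2.498 − (-1.213) = 3.711

d' = 3.71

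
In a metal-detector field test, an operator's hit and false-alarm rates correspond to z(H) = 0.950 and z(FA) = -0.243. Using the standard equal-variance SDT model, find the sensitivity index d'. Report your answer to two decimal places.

d' = 1.19

d' = z(H) − z(FA) = 0.950 − (-0.243) = 1.193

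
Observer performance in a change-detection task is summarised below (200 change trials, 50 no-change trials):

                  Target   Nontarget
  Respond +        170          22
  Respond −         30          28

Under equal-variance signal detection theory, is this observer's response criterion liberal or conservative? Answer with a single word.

z(H) = 1.036, z(FA) = -0.151
c = −½·(z(H) + z(FA)) = -0.4425
c < 0 → liberal criterion (biased toward responding “yes”).

liberal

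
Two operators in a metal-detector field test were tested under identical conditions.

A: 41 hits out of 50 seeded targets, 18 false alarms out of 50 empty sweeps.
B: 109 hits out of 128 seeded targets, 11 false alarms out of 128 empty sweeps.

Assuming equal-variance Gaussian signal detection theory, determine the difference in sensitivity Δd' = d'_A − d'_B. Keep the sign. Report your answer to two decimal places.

Δd' = -1.14

A: z(0.8200) = 0.915, z(0.3600) = -0.358, d' = 1.273
B: z(0.8516) = 1.043, z(0.0859) = -1.366, d' = 2.409
Δd' = d'_A − d'_B = 1.273 − 2.409 = -1.136
B has the higher sensitivity.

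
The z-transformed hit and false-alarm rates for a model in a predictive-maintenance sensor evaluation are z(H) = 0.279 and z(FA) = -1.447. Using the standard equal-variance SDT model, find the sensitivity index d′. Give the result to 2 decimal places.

d′ = 1.73

d' = z(H) − z(FA) = 0.279 − (-1.447) = 1.726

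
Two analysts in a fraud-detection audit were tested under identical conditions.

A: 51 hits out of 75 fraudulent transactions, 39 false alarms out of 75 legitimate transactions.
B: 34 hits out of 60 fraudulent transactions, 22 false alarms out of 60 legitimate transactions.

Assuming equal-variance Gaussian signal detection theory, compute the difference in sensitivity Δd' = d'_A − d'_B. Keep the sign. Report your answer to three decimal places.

A: z(0.6800) = 0.4677, z(0.5200) = 0.0502, d' = 0.4175
B: z(0.5667) = 0.1680, z(0.3667) = -0.3406, d' = 0.5086
Δd' = d'_A − d'_B = 0.4175 − 0.5086 = -0.0911
B has the higher sensitivity.

Δd' = -0.091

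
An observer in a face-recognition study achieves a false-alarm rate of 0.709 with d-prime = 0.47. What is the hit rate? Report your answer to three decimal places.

z(false-alarm rate) = z(0.709) = 0.5505
z(H) = z(FA) + d' = 0.5505 + 0.47 = 1.0205
hit rate = Φ(1.0205) = 0.8463

hit rate = 0.846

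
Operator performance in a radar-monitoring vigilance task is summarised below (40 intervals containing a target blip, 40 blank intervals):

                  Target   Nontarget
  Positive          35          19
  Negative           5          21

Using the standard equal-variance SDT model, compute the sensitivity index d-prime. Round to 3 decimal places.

H = 35/40 = 0.8750
FA = 19/40 = 0.4750
Φ⁻¹(0.8750) = 1.1503, Φ⁻¹(0.4750) = -0.0627
d' = z(H) − z(FA) = 1.1503 − (-0.0627) = 1.2130

d-prime = 1.213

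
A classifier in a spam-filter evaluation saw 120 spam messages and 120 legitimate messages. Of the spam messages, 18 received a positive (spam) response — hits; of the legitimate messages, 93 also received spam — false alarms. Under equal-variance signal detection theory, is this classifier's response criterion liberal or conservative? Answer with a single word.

conservative

z(H) = -1.036, z(FA) = 0.755
c = −½·(z(H) + z(FA)) = 0.1405
c > 0 → conservative criterion (biased toward responding “no”).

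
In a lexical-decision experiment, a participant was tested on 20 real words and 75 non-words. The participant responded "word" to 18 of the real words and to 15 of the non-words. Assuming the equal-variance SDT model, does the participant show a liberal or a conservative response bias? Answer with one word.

liberal

z(H) = 1.282, z(FA) = -0.842
c = −½·(z(H) + z(FA)) = -0.220
c < 0 → liberal criterion (biased toward responding “yes”).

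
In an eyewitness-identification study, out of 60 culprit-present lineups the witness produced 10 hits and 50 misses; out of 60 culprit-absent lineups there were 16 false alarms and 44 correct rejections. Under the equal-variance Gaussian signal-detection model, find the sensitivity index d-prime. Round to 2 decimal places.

H = 10/60 = 0.1667
FA = 16/60 = 0.2667
Φ⁻¹(H) = Φ⁻¹(0.1667) = -0.9673
Φ⁻¹(FA) = Φ⁻¹(0.2667) = -0.6228
d' = z(H) − z(FA) = -0.9673 − (-0.6228) = -0.3445

d-prime = -0.34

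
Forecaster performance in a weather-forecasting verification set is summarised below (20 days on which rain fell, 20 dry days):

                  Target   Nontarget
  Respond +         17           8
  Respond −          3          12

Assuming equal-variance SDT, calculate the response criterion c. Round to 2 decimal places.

H = 17/20 = 0.8500
FA = 8/20 = 0.4000
z(H) = z(0.8500) = 1.0364
z(FA) = z(0.4000) = -0.2533
c = −½·[z(H) + z(FA)] = −0.5 × (1.0364 + (-0.2533)) = -0.39155
c < 0: the forecaster has a liberal response bias.

c = -0.39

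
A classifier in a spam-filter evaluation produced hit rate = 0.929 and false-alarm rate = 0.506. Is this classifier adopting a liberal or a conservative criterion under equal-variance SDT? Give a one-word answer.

liberal

z(H) = 1.468, z(FA) = 0.015
c = −½·(z(H) + z(FA)) = -0.7415
c < 0 → liberal criterion (biased toward responding “yes”).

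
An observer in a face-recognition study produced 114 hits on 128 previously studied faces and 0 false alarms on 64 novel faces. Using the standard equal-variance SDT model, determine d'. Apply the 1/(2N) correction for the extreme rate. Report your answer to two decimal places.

The false-alarm rate is 0/64 = 0, so apply the 1/(2N) correction: FA → 1/(2·64) = 0.00781.
z(H) = z(0.89062) = 1.230
z(FA) = z(0.00781) = -2.418
d' = 1.230 − (-2.418) = 3.648

d' = 3.65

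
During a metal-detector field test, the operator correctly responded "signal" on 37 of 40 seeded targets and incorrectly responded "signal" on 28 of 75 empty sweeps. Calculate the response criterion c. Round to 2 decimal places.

H = 37/40 = 0.9250
FA = 28/75 = 0.3733
Φ⁻¹(H) = Φ⁻¹(0.9250) = 1.440
Φ⁻¹(FA) = Φ⁻¹(0.3733) = -0.323
c = −½·[z(H) + z(FA)] = −0.5 × (1.440 + (-0.323)) = -0.5585

c = -0.56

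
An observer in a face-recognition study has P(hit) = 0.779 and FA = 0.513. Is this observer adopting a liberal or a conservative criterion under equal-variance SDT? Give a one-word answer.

liberal

z(H) = 0.769, z(FA) = 0.033
c = −½·(z(H) + z(FA)) = -0.401
c < 0 → liberal criterion (biased toward responding “yes”).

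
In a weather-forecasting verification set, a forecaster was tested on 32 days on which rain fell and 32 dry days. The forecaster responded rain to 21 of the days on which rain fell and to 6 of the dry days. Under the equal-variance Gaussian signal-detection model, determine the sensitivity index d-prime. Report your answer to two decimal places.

H = 21/32 = 0.6562
FA = 6/32 = 0.1875
Φ⁻¹(H) = Φ⁻¹(0.6562) = 0.4021
Φ⁻¹(FA) = Φ⁻¹(0.1875) = -0.8871
d' = z(H) − z(FA) = 0.4021 − (-0.8871) = 1.2892

d-prime = 1.29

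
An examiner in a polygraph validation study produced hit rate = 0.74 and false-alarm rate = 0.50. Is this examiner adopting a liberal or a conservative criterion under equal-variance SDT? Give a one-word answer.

z(H) = 0.643, z(FA) = 0.000
c = −½·(z(H) + z(FA)) = -0.3215
c < 0 → liberal criterion (biased toward responding “yes”).

liberal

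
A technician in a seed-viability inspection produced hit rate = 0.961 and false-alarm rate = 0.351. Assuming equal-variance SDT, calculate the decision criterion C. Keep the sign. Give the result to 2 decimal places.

z(0.961) = 1.762, z(0.351) = -0.383
c = −½·[z(H) + z(FA)] = −0.5 × (1.762 + (-0.383)) = -0.6895
c < 0: the technician has a liberal response bias.

C = -0.69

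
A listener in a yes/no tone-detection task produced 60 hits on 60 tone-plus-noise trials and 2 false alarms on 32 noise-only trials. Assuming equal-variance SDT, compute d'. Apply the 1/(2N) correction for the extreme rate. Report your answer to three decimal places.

d' = 3.928

The hit rate is 60/60 = 1, so apply the 1/(2N) correction: H → 1 − 1/(2·60) = 0.99167.
z(H) = z(0.99167) = 2.3941
z(FA) = z(0.06250) = -1.5341
d' = 2.3941 − (-1.5341) = 3.9282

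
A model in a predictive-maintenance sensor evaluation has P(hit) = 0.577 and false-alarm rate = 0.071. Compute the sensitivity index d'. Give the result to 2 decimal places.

z(H) = z(0.577) = 0.1942
z(FA) = z(0.071) = -1.4684
d' = z(H) − z(FA) = 0.1942 − (-1.4684) = 1.6626

d' = 1.66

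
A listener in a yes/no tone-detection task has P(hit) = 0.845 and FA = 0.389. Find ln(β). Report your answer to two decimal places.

ln β = -0.48

z(H) = z(0.845) = 1.015
z(FA) = z(0.389) = -0.282
ln β = −½·[z(H)² − z(FA)²] = −0.5 × (1.030 − 0.080) = -0.475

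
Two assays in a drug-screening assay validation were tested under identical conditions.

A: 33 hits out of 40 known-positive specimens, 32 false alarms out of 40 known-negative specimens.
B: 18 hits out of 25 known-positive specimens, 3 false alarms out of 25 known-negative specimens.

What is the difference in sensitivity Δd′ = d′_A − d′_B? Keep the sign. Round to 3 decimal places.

A: z(0.8250) = 0.9346, z(0.8000) = 0.8416, d' = 0.0930
B: z(0.7200) = 0.5828, z(0.1200) = -1.1750, d' = 1.7578
Δd' = d'_A − d'_B = 0.0930 − 1.7578 = -1.6648
B has the higher sensitivity.

Δd′ = -1.665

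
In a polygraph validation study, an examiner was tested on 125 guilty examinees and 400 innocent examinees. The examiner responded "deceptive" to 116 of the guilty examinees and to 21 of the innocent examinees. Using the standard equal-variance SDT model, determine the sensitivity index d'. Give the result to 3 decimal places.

d' = 3.082

H = 116/125 = 0.9280
FA = 21/400 = 0.0525
z(H) = z(0.9280) = 1.4611
z(FA) = z(0.0525) = -1.6211
d' = z(H) − z(FA) = 1.4611 − (-1.6211) = 3.0822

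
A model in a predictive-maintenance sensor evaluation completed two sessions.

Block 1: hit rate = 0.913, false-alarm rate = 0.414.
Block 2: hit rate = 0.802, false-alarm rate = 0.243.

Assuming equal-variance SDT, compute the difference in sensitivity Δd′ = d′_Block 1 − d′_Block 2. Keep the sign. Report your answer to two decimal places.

Block 1: z(0.913) = 1.359, z(0.414) = -0.217, d' = 1.576
Block 2: z(0.802) = 0.849, z(0.243) = -0.697, d' = 1.546
Δd' = d'_Block 1 − d'_Block 2 = 1.576 − 1.546 = 0.030
Block 1 has the higher sensitivity.

Δd′ = 0.03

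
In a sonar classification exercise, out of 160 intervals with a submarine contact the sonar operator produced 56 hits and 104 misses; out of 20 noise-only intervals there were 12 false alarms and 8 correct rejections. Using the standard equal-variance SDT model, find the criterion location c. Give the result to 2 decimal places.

c = 0.07

H = 56/160 = 0.3500
FA = 12/20 = 0.6000
z(H) = z(0.3500) = -0.385
z(FA) = z(0.6000) = 0.253
c = −½·[z(H) + z(FA)] = −0.5 × (-0.385 + 0.253) = 0.066
c > 0: the sonar operator has a conservative response bias.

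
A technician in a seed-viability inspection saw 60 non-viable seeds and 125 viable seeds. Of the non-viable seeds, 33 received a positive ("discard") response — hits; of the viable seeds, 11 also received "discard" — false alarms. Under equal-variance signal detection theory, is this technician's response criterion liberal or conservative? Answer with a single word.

conservative

z(H) = 0.126, z(FA) = -1.353
c = −½·(z(H) + z(FA)) = 0.6135
c > 0 → conservative criterion (biased toward responding “no”).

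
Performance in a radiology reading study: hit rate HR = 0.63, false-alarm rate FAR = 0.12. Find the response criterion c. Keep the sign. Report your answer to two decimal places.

c = 0.42

z(H) = z(0.63) = 0.3319
z(FA) = z(0.12) = -1.1750
c = −½·[z(H) + z(FA)] = −0.5 × (0.3319 + (-1.1750)) = 0.42155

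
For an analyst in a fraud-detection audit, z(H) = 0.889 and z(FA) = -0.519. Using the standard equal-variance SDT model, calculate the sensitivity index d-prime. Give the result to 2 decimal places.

d-prime = 1.41

d' = z(H) − z(FA) = 0.889 − (-0.519) = 1.408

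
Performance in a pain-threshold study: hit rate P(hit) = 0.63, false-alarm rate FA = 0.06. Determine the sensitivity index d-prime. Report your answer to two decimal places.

d-prime = 1.89

z(0.63) = 0.332, z(0.06) = -1.555
d' = z(H) − z(FA) = 0.332 − (-1.555) = 1.887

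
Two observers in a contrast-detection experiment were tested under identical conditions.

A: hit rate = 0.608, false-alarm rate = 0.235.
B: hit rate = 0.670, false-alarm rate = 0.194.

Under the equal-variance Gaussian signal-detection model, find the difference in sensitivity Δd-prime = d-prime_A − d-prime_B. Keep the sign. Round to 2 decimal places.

A: z(0.608) = 0.274, z(0.235) = -0.722, d' = 0.996
B: z(0.670) = 0.440, z(0.194) = -0.863, d' = 1.303
Δd' = d'_A − d'_B = 0.996 − 1.303 = -0.307
B has the higher sensitivity.

Δd-prime = -0.31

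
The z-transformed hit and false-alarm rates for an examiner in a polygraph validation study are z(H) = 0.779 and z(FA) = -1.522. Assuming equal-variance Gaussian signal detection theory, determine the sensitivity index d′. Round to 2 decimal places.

d′ = 2.30

d' = z(H) − z(FA) = 0.779 − (-1.522) = 2.301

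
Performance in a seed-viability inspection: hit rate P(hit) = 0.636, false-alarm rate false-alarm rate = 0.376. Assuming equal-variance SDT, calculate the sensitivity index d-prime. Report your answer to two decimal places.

z(H) = z(0.636) = 0.3478
z(FA) = z(0.376) = -0.3160
d' = z(H) − z(FA) = 0.3478 − (-0.3160) = 0.6638

d-prime = 0.66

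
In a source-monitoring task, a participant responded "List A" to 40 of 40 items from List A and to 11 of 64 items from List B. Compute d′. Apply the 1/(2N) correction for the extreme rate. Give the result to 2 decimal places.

d′ = 3.19

The hit rate is 40/40 = 1, so apply the 1/(2N) correction: H → 1 − 1/(2·40) = 0.98750.
z(H) = z(0.98750) = 2.241
z(FA) = z(0.17188) = -0.947
d' = 2.241 − (-0.947) = 3.188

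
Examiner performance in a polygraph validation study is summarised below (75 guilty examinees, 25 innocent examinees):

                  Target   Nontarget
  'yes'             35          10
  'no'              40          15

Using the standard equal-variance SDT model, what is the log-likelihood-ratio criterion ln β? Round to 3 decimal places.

H = 35/75 = 0.4667
FA = 10/25 = 0.4000
Φ⁻¹(H) = Φ⁻¹(0.4667) = -0.0836
Φ⁻¹(FA) = Φ⁻¹(0.4000) = -0.2533
ln β = −½·[z(H)² − z(FA)²] = −0.5 × (0.0070 − 0.0642) = 0.0286

ln β = 0.029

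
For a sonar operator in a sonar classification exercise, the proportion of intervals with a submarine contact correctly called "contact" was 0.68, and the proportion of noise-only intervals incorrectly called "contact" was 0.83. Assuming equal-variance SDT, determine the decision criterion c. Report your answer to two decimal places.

c = -0.71

z(H) = z(0.68) = 0.468
z(FA) = z(0.83) = 0.954
c = −½·[z(H) + z(FA)] = −0.5 × (0.468 + 0.954) = -0.711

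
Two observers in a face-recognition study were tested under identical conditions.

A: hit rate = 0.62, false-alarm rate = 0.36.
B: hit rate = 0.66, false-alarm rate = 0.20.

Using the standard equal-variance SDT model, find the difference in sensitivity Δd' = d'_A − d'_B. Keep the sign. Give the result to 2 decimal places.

A: z(0.62) = 0.305, z(0.36) = -0.358, d' = 0.663
B: z(0.66) = 0.412, z(0.20) = -0.842, d' = 1.254
Δd' = d'_A − d'_B = 0.663 − 1.254 = -0.591
B has the higher sensitivity.

Δd' = -0.59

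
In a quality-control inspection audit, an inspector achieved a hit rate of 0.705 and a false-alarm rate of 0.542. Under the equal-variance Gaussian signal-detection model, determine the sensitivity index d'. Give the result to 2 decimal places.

d' = 0.43

z(H) = z(0.705) = 0.539
z(FA) = z(0.542) = 0.105
d' = z(H) − z(FA) = 0.539 − 0.105 = 0.434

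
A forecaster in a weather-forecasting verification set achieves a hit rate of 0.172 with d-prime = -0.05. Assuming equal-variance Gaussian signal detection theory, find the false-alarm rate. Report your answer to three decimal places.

z(hit rate) = z(0.172) = -0.9463
z(FA) = z(H) − d' = -0.9463 − (-0.05) = -0.8963
false-alarm rate = Φ(-0.8963) = 0.1850

false-alarm rate = 0.185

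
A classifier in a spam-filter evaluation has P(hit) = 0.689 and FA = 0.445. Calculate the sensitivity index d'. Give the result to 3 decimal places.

z(H) = 0.4930
z(FA) = -0.1383
d' = z(H) − z(FA) = 0.4930 − (-0.1383) = 0.6313

d' = 0.631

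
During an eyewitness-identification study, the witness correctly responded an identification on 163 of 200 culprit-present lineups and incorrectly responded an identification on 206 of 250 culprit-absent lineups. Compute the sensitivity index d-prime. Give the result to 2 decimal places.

d-prime = -0.03

H = 163/200 = 0.8150
FA = 206/250 = 0.8240
z(H) = 0.8965
z(FA) = 0.9307
d' = z(H) − z(FA) = 0.8965 − 0.9307 = -0.0342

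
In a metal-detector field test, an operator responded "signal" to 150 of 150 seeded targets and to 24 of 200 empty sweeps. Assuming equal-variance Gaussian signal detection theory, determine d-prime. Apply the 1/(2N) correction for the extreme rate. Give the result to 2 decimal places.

The hit rate is 150/150 = 1, so apply the 1/(2N) correction: H → 1 − 1/(2·150) = 0.99667.
z(H) = z(0.99667) = 2.713
z(FA) = z(0.12000) = -1.175
d' = 2.713 − (-1.175) = 3.888

d-prime = 3.89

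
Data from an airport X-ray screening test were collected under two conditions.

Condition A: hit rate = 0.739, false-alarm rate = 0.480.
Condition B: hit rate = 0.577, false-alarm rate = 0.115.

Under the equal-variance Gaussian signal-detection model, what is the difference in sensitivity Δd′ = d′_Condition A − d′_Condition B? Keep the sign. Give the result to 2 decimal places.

Condition A: z(0.739) = 0.640, z(0.480) = -0.050, d' = 0.690
Condition B: z(0.577) = 0.194, z(0.115) = -1.200, d' = 1.394
Δd' = d'_Condition A − d'_Condition B = 0.690 − 1.394 = -0.704
Condition B has the higher sensitivity.

Δd′ = -0.70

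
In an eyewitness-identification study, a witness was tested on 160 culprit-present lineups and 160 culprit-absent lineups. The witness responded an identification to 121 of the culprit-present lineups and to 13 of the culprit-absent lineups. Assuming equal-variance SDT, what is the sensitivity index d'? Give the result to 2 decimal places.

H = 121/160 = 0.7562
FA = 13/160 = 0.0813
Φ⁻¹(H) = 0.6941
Φ⁻¹(FA) = -1.3964
d' = z(H) − z(FA) = 0.6941 − (-1.3964) = 2.0905

d' = 2.09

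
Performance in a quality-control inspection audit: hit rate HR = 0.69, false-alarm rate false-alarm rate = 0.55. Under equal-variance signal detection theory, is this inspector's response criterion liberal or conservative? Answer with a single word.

z(H) = 0.496, z(FA) = 0.126
c = −½·(z(H) + z(FA)) = -0.311
c < 0 → liberal criterion (biased toward responding “yes”).

liberal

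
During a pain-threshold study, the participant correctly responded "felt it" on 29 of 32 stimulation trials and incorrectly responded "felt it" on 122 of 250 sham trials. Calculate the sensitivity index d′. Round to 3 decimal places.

H = 29/32 = 0.9062
FA = 122/250 = 0.4880
z(0.9062) = 1.3177, z(0.4880) = -0.0301
d' = z(H) − z(FA) = 1.3177 − (-0.0301) = 1.3478

d′ = 1.348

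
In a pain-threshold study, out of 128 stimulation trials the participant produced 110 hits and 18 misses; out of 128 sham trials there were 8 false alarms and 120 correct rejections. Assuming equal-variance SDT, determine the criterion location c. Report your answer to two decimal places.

H = 110/128 = 0.8594
FA = 8/128 = 0.0625
z(0.8594) = 1.0776, z(0.0625) = -1.5341
c = −½·[z(H) + z(FA)] = −0.5 × (1.0776 + (-1.5341)) = 0.22825

c = 0.23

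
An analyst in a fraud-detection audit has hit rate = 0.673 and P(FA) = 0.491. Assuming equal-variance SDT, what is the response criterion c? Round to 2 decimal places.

c = -0.21

z(H) = 0.448
z(FA) = -0.023
c = −½·[z(H) + z(FA)] = −0.5 × (0.448 + (-0.023)) = -0.2125
c < 0: the analyst has a liberal response bias.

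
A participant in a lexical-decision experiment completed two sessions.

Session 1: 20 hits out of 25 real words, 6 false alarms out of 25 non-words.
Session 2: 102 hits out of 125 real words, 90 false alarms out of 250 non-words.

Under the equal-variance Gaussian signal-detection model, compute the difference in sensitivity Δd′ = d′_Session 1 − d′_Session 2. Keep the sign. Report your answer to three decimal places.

Δd′ = 0.289

Session 1: z(0.8000) = 0.8416, z(0.2400) = -0.7063, d' = 1.5479
Session 2: z(0.8160) = 0.9002, z(0.3600) = -0.3585, d' = 1.2587
Δd' = d'_Session 1 − d'_Session 2 = 1.5479 − 1.2587 = 0.2892
Session 1 has the higher sensitivity.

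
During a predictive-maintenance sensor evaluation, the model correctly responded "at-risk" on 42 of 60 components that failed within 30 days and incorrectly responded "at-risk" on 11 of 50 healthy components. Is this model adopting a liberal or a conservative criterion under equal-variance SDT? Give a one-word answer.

conservative

z(H) = 0.524, z(FA) = -0.772
c = −½·(z(H) + z(FA)) = 0.124
c > 0 → conservative criterion (biased toward responding “no”).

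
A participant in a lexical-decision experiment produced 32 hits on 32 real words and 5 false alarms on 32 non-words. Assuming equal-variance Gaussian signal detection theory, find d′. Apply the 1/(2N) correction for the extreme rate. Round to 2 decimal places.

d′ = 3.16

The hit rate is 32/32 = 1, so apply the 1/(2N) correction: H → 1 − 1/(2·32) = 0.98438.
z(H) = z(0.98438) = 2.154
z(FA) = z(0.15625) = -1.010
d' = 2.154 − (-1.010) = 3.164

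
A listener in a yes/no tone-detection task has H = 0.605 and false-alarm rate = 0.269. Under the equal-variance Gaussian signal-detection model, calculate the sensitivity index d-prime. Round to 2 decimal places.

z(H) = z(0.605) = 0.2663
z(FA) = z(0.269) = -0.6158
d' = z(H) − z(FA) = 0.2663 − (-0.6158) = 0.8821

d-prime = 0.88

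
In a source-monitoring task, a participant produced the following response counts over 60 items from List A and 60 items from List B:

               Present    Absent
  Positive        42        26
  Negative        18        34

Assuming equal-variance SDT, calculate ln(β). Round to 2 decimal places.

H = 42/60 = 0.7000
FA = 26/60 = 0.4333
z(H) = z(0.7000) = 0.524
z(FA) = z(0.4333) = -0.168
ln β = −½·[z(H)² − z(FA)²] = −0.5 × (0.275 − 0.028) = -0.1235

ln β = -0.12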